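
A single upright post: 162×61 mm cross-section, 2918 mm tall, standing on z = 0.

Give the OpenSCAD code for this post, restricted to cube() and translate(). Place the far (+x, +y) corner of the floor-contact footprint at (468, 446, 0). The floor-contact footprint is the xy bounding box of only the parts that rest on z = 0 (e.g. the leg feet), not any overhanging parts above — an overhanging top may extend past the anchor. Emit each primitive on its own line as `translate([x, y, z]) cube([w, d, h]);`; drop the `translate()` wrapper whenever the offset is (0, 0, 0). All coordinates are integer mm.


translate([306, 385, 0]) cube([162, 61, 2918]);


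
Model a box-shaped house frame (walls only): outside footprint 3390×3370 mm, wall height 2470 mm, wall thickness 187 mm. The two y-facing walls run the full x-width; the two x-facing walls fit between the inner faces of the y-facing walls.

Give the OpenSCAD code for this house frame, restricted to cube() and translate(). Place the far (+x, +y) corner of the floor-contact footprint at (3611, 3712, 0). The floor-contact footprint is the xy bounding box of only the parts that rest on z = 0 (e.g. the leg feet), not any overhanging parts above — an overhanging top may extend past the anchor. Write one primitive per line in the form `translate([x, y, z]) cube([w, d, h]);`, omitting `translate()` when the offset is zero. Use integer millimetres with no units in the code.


translate([221, 342, 0]) cube([3390, 187, 2470]);
translate([221, 3525, 0]) cube([3390, 187, 2470]);
translate([221, 529, 0]) cube([187, 2996, 2470]);
translate([3424, 529, 0]) cube([187, 2996, 2470]);


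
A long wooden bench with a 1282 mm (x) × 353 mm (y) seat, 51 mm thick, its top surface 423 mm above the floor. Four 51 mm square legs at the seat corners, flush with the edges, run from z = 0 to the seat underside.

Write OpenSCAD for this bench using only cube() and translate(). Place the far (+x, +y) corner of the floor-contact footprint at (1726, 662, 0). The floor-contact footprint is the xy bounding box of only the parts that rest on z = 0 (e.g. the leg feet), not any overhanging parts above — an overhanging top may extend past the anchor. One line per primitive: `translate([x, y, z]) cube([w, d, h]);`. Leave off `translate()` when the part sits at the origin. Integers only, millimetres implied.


translate([444, 309, 372]) cube([1282, 353, 51]);
translate([444, 309, 0]) cube([51, 51, 372]);
translate([444, 611, 0]) cube([51, 51, 372]);
translate([1675, 309, 0]) cube([51, 51, 372]);
translate([1675, 611, 0]) cube([51, 51, 372]);


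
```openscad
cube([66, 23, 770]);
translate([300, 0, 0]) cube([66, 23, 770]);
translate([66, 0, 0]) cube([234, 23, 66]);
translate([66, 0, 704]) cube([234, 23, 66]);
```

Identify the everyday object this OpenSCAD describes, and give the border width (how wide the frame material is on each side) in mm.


A picture frame. The border width is 66 mm.

Four thin pieces enclosing a rectangular opening — a picture frame. The two full-height stiles are 770 mm tall; the top rail sits at z = 704 and is 66 mm tall, so the border above the opening is 770 − 704 = 66 mm, matching the stile x-width.


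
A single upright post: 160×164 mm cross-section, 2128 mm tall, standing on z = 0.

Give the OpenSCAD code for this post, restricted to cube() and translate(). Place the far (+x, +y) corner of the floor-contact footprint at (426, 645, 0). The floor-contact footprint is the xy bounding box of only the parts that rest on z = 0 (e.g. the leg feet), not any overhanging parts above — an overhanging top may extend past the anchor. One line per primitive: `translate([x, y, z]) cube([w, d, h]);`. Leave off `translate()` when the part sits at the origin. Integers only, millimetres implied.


translate([266, 481, 0]) cube([160, 164, 2128]);


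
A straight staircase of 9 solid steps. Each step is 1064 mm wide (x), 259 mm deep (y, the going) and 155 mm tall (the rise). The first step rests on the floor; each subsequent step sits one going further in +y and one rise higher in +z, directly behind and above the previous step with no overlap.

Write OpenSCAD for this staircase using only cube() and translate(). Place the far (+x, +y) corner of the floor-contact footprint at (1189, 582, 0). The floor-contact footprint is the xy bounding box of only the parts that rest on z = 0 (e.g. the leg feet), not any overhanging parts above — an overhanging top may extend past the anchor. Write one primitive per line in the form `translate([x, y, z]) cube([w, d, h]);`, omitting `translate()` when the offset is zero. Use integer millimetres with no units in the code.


translate([125, 323, 0]) cube([1064, 259, 155]);
translate([125, 582, 155]) cube([1064, 259, 155]);
translate([125, 841, 310]) cube([1064, 259, 155]);
translate([125, 1100, 465]) cube([1064, 259, 155]);
translate([125, 1359, 620]) cube([1064, 259, 155]);
translate([125, 1618, 775]) cube([1064, 259, 155]);
translate([125, 1877, 930]) cube([1064, 259, 155]);
translate([125, 2136, 1085]) cube([1064, 259, 155]);
translate([125, 2395, 1240]) cube([1064, 259, 155]);


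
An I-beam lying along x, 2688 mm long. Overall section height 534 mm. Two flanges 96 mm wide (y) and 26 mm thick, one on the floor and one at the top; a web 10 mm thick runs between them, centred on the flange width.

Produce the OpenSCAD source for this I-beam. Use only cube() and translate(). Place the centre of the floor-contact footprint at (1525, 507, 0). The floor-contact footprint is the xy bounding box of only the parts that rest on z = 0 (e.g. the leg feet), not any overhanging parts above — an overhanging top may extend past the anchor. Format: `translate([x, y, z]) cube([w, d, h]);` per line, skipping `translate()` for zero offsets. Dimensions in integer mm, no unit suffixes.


translate([181, 459, 0]) cube([2688, 96, 26]);
translate([181, 502, 26]) cube([2688, 10, 482]);
translate([181, 459, 508]) cube([2688, 96, 26]);


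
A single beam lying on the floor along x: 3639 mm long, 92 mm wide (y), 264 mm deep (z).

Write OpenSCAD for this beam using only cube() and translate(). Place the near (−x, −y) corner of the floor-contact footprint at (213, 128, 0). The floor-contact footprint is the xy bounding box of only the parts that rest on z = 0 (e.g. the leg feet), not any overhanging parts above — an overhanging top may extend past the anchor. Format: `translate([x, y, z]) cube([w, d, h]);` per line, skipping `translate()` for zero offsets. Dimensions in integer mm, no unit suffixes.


translate([213, 128, 0]) cube([3639, 92, 264]);


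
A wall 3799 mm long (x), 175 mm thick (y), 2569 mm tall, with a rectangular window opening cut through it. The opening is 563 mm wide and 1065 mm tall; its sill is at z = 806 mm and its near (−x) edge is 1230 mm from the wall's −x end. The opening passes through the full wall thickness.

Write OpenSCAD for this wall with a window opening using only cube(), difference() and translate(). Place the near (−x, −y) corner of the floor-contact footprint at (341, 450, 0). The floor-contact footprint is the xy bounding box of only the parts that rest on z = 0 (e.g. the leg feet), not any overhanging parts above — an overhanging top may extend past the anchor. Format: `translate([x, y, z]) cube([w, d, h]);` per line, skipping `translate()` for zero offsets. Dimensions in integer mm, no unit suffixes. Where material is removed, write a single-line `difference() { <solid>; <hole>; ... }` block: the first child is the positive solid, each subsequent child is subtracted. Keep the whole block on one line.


difference() { translate([341, 450, 0]) cube([3799, 175, 2569]); translate([1571, 450, 806]) cube([563, 175, 1065]); }


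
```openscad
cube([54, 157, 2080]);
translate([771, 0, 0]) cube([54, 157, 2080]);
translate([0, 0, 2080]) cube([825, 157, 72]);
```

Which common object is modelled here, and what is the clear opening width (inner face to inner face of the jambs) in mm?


A door frame. The clear opening width is 717 mm.

Two 2080 mm tall posts with a header on top — a door frame. The left jamb is 54 mm wide at x = 0; the right jamb starts at x = 771. The clear opening is 771 − 54 = 717 mm.


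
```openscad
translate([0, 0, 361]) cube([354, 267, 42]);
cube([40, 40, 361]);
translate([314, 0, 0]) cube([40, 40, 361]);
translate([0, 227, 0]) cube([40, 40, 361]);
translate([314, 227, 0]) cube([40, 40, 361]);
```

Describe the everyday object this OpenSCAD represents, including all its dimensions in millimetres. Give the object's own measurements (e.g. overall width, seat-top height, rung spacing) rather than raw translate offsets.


A simple wooden stool: a rectangular seat 354 mm (x) by 267 mm (y), 42 mm thick, top face at z = 403 mm, on four square legs, each 40×40 mm in cross-section. The legs rest on z = 0, each flush with a corner of the seat.


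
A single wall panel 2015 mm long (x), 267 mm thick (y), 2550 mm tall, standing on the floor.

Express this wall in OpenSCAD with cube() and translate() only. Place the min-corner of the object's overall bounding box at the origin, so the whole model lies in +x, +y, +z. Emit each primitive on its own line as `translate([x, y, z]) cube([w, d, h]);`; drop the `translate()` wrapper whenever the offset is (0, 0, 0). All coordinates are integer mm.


cube([2015, 267, 2550]);


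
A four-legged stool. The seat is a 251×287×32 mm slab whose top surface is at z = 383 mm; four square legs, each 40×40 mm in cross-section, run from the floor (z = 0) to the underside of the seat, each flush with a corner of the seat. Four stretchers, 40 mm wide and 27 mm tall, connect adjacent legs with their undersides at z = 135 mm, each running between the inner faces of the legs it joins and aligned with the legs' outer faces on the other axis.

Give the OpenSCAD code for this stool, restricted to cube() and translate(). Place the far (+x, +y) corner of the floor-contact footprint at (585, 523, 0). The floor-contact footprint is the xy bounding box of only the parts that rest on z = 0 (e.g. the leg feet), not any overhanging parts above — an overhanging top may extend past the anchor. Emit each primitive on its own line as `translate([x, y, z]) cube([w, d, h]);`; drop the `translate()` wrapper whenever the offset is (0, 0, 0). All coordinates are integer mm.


translate([334, 236, 351]) cube([251, 287, 32]);
translate([334, 236, 0]) cube([40, 40, 351]);
translate([545, 236, 0]) cube([40, 40, 351]);
translate([334, 483, 0]) cube([40, 40, 351]);
translate([545, 483, 0]) cube([40, 40, 351]);
translate([374, 236, 135]) cube([171, 40, 27]);
translate([374, 483, 135]) cube([171, 40, 27]);
translate([334, 276, 135]) cube([40, 207, 27]);
translate([545, 276, 135]) cube([40, 207, 27]);


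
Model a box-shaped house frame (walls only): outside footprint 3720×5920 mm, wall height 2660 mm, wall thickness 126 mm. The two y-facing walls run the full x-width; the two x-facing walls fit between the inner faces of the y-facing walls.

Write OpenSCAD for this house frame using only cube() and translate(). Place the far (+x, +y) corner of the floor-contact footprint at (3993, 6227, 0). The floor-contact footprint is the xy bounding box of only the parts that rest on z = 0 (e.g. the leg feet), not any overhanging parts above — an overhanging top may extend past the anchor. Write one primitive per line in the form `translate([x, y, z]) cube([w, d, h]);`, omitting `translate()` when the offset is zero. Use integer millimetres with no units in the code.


translate([273, 307, 0]) cube([3720, 126, 2660]);
translate([273, 6101, 0]) cube([3720, 126, 2660]);
translate([273, 433, 0]) cube([126, 5668, 2660]);
translate([3867, 433, 0]) cube([126, 5668, 2660]);


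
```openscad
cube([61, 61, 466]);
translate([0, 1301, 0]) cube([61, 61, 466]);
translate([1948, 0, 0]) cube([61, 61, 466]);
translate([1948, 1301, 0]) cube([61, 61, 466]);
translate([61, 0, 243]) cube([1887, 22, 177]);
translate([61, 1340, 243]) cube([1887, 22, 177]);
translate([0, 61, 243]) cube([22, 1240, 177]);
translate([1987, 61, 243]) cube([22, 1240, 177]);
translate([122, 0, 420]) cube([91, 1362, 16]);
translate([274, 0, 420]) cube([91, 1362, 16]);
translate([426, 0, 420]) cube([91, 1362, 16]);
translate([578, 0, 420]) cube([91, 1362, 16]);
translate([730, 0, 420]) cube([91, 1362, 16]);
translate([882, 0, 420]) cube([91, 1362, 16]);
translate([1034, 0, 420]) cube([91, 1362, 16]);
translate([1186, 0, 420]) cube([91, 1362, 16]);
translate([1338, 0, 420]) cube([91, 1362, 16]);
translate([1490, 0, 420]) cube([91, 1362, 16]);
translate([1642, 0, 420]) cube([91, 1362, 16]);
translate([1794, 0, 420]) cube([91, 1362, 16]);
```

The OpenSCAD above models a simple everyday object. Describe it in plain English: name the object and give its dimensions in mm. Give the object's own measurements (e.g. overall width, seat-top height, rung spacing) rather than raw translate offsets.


A bed frame 2009 mm long (x) by 1362 mm wide (y). Four 61×61 mm corner posts, 466 mm tall, at the corners of the footprint. Four rails of 22 mm thickness and 177 mm height run between adjacent posts with their undersides at z = 243 mm, their outer faces flush with the outside of the frame (the two x-running rails run between the posts' inner faces; the two y-running rails run between the posts' inner faces). 12 slats, each 91 mm wide (x) and 16 mm thick, lie across the top of the two x-running rails, running the full 1362 mm width of the frame in y; along x they sit between the end posts with a 61 mm gap after the −x posts and between neighbouring slats, leaving 63 mm before the +x posts.


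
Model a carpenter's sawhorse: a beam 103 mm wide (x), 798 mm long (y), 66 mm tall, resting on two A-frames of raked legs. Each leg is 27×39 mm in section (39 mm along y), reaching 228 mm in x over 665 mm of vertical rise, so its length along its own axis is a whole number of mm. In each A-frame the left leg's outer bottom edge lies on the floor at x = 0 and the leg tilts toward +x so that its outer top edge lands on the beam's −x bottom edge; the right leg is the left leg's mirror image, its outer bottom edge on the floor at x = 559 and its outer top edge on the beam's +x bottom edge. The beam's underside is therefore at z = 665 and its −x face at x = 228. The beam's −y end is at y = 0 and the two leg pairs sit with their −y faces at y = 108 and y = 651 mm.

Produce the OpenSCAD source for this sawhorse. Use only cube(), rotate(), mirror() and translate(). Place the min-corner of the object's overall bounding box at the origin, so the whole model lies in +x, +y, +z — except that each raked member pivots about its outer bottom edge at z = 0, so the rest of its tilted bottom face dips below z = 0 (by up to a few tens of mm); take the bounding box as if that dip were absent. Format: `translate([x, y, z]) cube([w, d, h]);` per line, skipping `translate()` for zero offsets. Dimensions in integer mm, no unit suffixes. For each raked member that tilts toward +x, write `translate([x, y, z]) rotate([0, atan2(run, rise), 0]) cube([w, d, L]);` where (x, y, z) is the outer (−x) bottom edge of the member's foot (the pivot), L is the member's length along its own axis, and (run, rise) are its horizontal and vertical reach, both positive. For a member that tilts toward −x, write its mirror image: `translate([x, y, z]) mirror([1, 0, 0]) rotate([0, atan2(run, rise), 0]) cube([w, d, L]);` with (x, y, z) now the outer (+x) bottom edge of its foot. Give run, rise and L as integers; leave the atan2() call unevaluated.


translate([228, 0, 665]) cube([103, 798, 66]);
translate([0, 108, 0]) rotate([0, atan2(228, 665), 0]) cube([27, 39, 703]);
translate([559, 108, 0]) mirror([1, 0, 0]) rotate([0, atan2(228, 665), 0]) cube([27, 39, 703]);
translate([0, 651, 0]) rotate([0, atan2(228, 665), 0]) cube([27, 39, 703]);
translate([559, 651, 0]) mirror([1, 0, 0]) rotate([0, atan2(228, 665), 0]) cube([27, 39, 703]);


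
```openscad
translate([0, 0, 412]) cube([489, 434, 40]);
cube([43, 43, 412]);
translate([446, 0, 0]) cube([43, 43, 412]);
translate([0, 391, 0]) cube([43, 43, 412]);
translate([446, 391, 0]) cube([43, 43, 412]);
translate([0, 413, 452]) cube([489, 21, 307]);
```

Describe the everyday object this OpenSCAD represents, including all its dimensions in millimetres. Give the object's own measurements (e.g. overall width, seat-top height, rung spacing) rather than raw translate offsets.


A chair. The seat is a 489×434×40 mm slab with its top at z = 452 mm, on four 43×43 mm corner legs (flush with the seat edges, standing on z = 0). A flat backrest 21 mm thick, 307 mm tall, spans the full seat width and rises from the seat top along its +y edge, rear face flush with the rear of the seat.


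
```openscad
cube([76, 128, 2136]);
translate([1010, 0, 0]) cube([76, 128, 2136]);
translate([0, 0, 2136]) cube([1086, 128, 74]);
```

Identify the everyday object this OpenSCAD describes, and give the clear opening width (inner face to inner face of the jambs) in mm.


A door frame. The clear opening width is 934 mm.

Two 2136 mm tall posts with a header on top — a door frame. The left jamb is 76 mm wide at x = 0; the right jamb starts at x = 1010. The clear opening is 1010 − 76 = 934 mm.


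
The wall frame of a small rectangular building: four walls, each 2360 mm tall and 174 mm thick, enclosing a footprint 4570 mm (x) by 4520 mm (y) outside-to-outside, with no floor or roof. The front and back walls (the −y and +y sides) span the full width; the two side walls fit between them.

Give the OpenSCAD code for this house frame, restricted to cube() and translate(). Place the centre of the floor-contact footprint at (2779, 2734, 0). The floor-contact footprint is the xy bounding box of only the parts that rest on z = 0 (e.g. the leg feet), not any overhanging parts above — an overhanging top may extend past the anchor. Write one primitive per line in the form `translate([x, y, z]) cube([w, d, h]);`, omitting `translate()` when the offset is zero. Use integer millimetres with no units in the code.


translate([494, 474, 0]) cube([4570, 174, 2360]);
translate([494, 4820, 0]) cube([4570, 174, 2360]);
translate([494, 648, 0]) cube([174, 4172, 2360]);
translate([4890, 648, 0]) cube([174, 4172, 2360]);


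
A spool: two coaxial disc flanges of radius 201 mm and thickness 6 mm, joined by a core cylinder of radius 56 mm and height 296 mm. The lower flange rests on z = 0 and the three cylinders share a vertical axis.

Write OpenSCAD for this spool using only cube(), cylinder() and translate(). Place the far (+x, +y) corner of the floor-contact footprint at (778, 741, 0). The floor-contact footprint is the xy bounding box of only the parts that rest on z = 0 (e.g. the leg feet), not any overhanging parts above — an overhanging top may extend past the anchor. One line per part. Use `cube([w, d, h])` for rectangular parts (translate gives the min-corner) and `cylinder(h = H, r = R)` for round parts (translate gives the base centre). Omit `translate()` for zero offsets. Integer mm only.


translate([577, 540, 0]) cylinder(h = 6, r = 201);
translate([577, 540, 6]) cylinder(h = 296, r = 56);
translate([577, 540, 302]) cylinder(h = 6, r = 201);


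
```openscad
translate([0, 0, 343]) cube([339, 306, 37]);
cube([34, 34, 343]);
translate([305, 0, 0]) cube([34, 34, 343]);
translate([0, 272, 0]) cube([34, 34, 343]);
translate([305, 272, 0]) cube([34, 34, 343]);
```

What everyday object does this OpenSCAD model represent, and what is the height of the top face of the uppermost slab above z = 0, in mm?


A stool. The seat height is 380 mm.

A 339×306×37 slab at z = 343 on four corner posts — a stool. The seat top is 343 + 37 = 380 mm.


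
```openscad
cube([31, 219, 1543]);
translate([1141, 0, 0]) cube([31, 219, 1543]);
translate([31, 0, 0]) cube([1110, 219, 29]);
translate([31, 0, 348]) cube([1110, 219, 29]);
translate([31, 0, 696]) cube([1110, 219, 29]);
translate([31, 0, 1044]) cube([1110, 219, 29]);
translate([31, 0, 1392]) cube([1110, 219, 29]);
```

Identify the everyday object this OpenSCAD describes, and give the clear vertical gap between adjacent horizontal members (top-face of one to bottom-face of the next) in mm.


A bookshelf. The clear shelf gap is 319 mm.

Two tall side panels with 5 horizontal boards between them — a bookshelf. The first two shelf undersides are at z = 0 and z = 348; with shelf thickness 29, the clear gap is 348 − 0 − 29 = 319 mm.


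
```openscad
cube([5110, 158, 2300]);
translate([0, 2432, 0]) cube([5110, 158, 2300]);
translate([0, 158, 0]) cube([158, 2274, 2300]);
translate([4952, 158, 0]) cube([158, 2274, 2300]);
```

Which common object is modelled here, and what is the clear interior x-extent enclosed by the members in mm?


A house (or room) frame. The interior width is 4794 mm.

Four 2300 mm walls enclosing a rectangle with no floor or roof — a room or house frame. Outside width is 5110 mm and wall thickness is 158 mm, so the interior width is 5110 − 2 × 158 = 4794 mm.


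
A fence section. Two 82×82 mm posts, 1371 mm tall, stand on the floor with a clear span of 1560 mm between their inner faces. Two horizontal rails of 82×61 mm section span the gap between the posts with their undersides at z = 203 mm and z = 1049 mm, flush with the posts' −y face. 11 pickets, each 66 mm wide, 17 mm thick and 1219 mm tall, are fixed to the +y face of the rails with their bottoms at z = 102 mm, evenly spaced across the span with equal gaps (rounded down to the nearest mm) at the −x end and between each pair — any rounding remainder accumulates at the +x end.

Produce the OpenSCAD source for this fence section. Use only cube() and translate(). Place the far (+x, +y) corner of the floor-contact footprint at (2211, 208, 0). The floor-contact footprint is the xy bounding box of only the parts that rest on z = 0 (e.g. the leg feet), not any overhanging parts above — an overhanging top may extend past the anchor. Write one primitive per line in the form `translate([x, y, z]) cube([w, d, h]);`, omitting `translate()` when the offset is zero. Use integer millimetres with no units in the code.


translate([487, 126, 0]) cube([82, 82, 1371]);
translate([2129, 126, 0]) cube([82, 82, 1371]);
translate([569, 126, 203]) cube([1560, 82, 61]);
translate([569, 126, 1049]) cube([1560, 82, 61]);
translate([638, 208, 102]) cube([66, 17, 1219]);
translate([773, 208, 102]) cube([66, 17, 1219]);
translate([908, 208, 102]) cube([66, 17, 1219]);
translate([1043, 208, 102]) cube([66, 17, 1219]);
translate([1178, 208, 102]) cube([66, 17, 1219]);
translate([1313, 208, 102]) cube([66, 17, 1219]);
translate([1448, 208, 102]) cube([66, 17, 1219]);
translate([1583, 208, 102]) cube([66, 17, 1219]);
translate([1718, 208, 102]) cube([66, 17, 1219]);
translate([1853, 208, 102]) cube([66, 17, 1219]);
translate([1988, 208, 102]) cube([66, 17, 1219]);


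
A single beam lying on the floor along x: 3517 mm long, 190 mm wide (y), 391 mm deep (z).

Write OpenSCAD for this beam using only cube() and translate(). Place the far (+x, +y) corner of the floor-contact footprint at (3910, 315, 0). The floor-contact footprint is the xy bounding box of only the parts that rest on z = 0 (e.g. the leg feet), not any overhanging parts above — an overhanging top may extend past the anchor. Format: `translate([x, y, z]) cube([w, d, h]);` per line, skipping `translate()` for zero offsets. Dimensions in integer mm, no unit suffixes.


translate([393, 125, 0]) cube([3517, 190, 391]);


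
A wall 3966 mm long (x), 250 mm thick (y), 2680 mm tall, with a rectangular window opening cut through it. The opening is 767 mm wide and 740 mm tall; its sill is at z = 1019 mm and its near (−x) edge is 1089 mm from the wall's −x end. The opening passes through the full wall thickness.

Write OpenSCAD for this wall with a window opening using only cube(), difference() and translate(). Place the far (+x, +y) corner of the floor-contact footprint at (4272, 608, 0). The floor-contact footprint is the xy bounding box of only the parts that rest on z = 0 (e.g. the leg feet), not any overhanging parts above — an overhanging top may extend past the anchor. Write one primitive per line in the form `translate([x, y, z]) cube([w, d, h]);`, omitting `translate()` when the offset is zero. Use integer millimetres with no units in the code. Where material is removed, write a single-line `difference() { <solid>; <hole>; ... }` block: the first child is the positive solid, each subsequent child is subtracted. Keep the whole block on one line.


difference() { translate([306, 358, 0]) cube([3966, 250, 2680]); translate([1395, 358, 1019]) cube([767, 250, 740]); }


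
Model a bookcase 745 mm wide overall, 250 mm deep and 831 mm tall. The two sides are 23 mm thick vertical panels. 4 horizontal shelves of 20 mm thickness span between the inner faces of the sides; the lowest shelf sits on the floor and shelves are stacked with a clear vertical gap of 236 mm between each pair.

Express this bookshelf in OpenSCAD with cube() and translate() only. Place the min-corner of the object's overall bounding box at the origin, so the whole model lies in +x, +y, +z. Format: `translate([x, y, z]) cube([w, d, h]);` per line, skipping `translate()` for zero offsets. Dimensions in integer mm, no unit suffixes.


cube([23, 250, 831]);
translate([722, 0, 0]) cube([23, 250, 831]);
translate([23, 0, 0]) cube([699, 250, 20]);
translate([23, 0, 256]) cube([699, 250, 20]);
translate([23, 0, 512]) cube([699, 250, 20]);
translate([23, 0, 768]) cube([699, 250, 20]);


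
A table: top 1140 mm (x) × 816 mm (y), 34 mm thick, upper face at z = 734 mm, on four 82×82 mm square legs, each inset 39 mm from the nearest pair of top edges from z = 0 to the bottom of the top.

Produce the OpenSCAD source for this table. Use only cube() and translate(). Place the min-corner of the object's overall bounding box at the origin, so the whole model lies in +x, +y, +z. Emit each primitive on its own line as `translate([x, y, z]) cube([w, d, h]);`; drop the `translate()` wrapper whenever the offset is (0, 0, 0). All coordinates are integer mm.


translate([0, 0, 700]) cube([1140, 816, 34]);
translate([39, 39, 0]) cube([82, 82, 700]);
translate([1019, 39, 0]) cube([82, 82, 700]);
translate([39, 695, 0]) cube([82, 82, 700]);
translate([1019, 695, 0]) cube([82, 82, 700]);


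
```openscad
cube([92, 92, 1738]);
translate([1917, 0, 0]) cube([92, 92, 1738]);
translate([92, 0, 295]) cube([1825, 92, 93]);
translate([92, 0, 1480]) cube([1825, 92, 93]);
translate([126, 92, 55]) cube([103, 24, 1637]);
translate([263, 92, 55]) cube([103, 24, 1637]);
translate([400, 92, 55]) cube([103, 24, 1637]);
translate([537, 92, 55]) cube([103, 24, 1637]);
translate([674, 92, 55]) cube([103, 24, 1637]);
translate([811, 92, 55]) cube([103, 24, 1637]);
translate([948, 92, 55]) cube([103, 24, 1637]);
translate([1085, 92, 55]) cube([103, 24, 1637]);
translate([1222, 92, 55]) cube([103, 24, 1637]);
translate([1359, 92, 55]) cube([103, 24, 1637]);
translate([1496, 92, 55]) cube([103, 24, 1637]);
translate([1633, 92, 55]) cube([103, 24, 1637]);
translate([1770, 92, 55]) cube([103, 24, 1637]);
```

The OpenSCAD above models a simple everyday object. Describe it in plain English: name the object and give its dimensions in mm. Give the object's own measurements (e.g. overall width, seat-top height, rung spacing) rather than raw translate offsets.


A fence section. Two 92×92 mm posts, 1738 mm tall, stand on the floor with a clear span of 1825 mm between their inner faces. Two horizontal rails of 92×93 mm section span the gap between the posts with their undersides at z = 295 mm and z = 1480 mm, flush with the posts' −y face. 13 pickets, each 103 mm wide, 24 mm thick and 1637 mm tall, are fixed to the +y face of the rails with their bottoms at z = 55 mm, spaced across the span with a 34 mm gap after the −x post and between neighbouring pickets, with 44 mm left before the +x post.


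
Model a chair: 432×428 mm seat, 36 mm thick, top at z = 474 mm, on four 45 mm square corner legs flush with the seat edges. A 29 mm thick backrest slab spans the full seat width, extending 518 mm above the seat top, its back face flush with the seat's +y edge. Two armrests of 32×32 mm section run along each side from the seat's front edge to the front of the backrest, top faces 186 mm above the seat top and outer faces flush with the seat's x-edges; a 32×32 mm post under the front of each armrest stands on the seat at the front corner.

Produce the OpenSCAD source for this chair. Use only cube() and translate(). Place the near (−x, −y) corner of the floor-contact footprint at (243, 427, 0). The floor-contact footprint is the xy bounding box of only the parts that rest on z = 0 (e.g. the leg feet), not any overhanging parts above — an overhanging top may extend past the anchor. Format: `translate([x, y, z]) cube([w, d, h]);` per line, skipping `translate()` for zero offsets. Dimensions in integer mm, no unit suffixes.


translate([243, 427, 438]) cube([432, 428, 36]);
translate([243, 427, 0]) cube([45, 45, 438]);
translate([630, 427, 0]) cube([45, 45, 438]);
translate([243, 810, 0]) cube([45, 45, 438]);
translate([630, 810, 0]) cube([45, 45, 438]);
translate([243, 826, 474]) cube([432, 29, 518]);
translate([243, 427, 628]) cube([32, 399, 32]);
translate([643, 427, 628]) cube([32, 399, 32]);
translate([243, 427, 474]) cube([32, 32, 154]);
translate([643, 427, 474]) cube([32, 32, 154]);


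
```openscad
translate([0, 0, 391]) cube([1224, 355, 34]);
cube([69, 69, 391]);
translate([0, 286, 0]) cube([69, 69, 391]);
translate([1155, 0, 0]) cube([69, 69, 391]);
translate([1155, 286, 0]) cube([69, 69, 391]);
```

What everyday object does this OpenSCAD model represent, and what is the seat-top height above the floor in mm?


A bench. The seat-top height is 425 mm.

A long slab on four corner posts — a bench. The slab sits at z = 391 with thickness 34, so the top is 391 + 34 = 425 mm.


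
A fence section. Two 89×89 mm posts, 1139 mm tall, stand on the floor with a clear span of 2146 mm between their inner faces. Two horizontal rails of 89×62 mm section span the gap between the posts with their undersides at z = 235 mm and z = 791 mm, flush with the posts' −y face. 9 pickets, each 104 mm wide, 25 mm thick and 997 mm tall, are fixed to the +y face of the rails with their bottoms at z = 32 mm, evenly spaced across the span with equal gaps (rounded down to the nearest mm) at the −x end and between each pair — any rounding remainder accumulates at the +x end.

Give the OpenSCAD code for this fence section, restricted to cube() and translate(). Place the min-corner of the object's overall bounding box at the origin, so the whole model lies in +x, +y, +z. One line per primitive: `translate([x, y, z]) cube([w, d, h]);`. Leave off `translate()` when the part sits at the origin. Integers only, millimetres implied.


cube([89, 89, 1139]);
translate([2235, 0, 0]) cube([89, 89, 1139]);
translate([89, 0, 235]) cube([2146, 89, 62]);
translate([89, 0, 791]) cube([2146, 89, 62]);
translate([210, 89, 32]) cube([104, 25, 997]);
translate([435, 89, 32]) cube([104, 25, 997]);
translate([660, 89, 32]) cube([104, 25, 997]);
translate([885, 89, 32]) cube([104, 25, 997]);
translate([1110, 89, 32]) cube([104, 25, 997]);
translate([1335, 89, 32]) cube([104, 25, 997]);
translate([1560, 89, 32]) cube([104, 25, 997]);
translate([1785, 89, 32]) cube([104, 25, 997]);
translate([2010, 89, 32]) cube([104, 25, 997]);


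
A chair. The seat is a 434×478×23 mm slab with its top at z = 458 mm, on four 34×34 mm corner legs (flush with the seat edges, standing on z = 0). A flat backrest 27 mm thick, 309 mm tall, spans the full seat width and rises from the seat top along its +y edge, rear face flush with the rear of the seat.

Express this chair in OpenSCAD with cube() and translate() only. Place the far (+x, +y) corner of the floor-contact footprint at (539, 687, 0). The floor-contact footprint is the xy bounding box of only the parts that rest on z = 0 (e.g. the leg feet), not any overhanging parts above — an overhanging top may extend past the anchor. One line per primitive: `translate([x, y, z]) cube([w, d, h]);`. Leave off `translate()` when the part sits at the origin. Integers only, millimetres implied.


translate([105, 209, 435]) cube([434, 478, 23]);
translate([105, 209, 0]) cube([34, 34, 435]);
translate([505, 209, 0]) cube([34, 34, 435]);
translate([105, 653, 0]) cube([34, 34, 435]);
translate([505, 653, 0]) cube([34, 34, 435]);
translate([105, 660, 458]) cube([434, 27, 309]);


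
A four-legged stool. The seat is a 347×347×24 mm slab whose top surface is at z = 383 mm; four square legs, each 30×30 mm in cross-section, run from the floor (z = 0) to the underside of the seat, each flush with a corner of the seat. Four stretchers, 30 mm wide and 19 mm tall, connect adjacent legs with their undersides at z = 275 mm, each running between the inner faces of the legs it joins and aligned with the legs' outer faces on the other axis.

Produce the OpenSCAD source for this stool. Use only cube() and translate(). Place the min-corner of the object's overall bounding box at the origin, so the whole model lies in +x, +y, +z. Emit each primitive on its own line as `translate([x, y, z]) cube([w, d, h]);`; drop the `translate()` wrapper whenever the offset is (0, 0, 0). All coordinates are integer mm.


// leg_h = 383 - 24 = 359
// stretcher span = 347 - 2*30 = 287
translate([0, 0, 359]) cube([347, 347, 24]);
cube([30, 30, 359]);
translate([317, 0, 0]) cube([30, 30, 359]);
translate([0, 317, 0]) cube([30, 30, 359]);
translate([317, 317, 0]) cube([30, 30, 359]);
translate([30, 0, 275]) cube([287, 30, 19]);
translate([30, 317, 275]) cube([287, 30, 19]);
translate([0, 30, 275]) cube([30, 287, 19]);
translate([317, 30, 275]) cube([30, 287, 19]);


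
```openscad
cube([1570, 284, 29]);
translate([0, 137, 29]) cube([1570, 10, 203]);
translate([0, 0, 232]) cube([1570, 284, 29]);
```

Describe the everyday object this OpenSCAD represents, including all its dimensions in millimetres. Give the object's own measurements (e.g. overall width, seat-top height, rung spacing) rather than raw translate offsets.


An I-beam lying along x, 1570 mm long. Overall section height 261 mm. Two flanges 284 mm wide (y) and 29 mm thick, one on the floor and one at the top; a web 10 mm thick runs between them, centred on the flange width.


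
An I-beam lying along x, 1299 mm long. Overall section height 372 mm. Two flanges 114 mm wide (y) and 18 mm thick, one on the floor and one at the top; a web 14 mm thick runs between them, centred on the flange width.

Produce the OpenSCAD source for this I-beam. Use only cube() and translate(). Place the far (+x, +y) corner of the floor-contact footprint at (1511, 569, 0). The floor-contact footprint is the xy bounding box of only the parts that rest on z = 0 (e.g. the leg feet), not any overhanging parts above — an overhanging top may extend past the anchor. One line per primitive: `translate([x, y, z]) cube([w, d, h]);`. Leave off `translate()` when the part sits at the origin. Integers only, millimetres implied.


translate([212, 455, 0]) cube([1299, 114, 18]);
translate([212, 505, 18]) cube([1299, 14, 336]);
translate([212, 455, 354]) cube([1299, 114, 18]);


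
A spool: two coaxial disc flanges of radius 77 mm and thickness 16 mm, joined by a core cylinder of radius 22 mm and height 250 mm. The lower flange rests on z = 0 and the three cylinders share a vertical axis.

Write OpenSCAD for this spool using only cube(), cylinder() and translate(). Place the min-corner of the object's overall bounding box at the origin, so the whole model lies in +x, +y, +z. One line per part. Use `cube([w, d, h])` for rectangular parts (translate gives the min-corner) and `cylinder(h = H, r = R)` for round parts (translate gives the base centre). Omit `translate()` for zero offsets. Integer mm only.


translate([77, 77, 0]) cylinder(h = 16, r = 77);
translate([77, 77, 16]) cylinder(h = 250, r = 22);
translate([77, 77, 266]) cylinder(h = 16, r = 77);


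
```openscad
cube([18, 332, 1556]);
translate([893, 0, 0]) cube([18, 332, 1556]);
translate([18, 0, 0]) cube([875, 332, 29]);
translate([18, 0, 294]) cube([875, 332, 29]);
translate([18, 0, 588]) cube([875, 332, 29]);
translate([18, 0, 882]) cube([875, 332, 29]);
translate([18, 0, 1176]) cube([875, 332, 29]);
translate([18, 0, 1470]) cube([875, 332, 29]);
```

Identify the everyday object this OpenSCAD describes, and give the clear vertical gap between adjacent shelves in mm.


A bookshelf. The clear shelf gap is 265 mm.

Two tall side panels with 6 horizontal boards between them — a bookshelf. The first two shelf undersides are at z = 0 and z = 294; with shelf thickness 29, the clear gap is 294 − 0 − 29 = 265 mm.


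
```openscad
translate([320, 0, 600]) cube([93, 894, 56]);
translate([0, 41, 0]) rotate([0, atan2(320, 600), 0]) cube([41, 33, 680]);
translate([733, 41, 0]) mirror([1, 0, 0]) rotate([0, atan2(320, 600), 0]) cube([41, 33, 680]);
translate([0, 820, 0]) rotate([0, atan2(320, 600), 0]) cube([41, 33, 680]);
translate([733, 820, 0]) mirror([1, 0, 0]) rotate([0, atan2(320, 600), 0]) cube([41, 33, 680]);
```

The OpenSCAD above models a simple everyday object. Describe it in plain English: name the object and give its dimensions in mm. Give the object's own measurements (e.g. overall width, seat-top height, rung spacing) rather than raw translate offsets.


A sawhorse. A 93×894×56 mm beam (x, y, z) sits on two A-frame leg pairs. Each pair is two raked legs of 41×33 mm section (33 mm along y) splaying symmetrically in x. Each leg rises 600 mm vertically over 320 mm of horizontal reach and is 680 mm long along its own axis. Every leg's outer bottom edge rests on the floor and its outer top edge meets a bottom edge of the beam — the left legs (tilting toward +x) meet the beam's −x bottom edge, the right legs (their mirror images, tilting toward −x) meet its +x bottom edge — so the leg tops tuck under the beam, the beam's underside is 600 mm above the floor, and the feet are 733 mm apart outside-to-outside with the beam centred between them. The two leg pairs are set in 41 mm from either end of the beam.


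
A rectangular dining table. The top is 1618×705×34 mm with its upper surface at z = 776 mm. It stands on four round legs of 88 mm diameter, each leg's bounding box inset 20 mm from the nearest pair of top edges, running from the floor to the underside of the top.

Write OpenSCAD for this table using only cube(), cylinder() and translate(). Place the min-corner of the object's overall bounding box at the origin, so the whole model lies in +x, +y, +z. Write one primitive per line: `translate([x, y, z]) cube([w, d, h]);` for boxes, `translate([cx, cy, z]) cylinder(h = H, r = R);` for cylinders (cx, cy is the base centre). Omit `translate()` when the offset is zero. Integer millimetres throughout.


// leg_h = 776 - 34 = 742
translate([0, 0, 742]) cube([1618, 705, 34]);
translate([64, 64, 0]) cylinder(h = 742, r = 44);
translate([1554, 64, 0]) cylinder(h = 742, r = 44);
translate([64, 641, 0]) cylinder(h = 742, r = 44);
translate([1554, 641, 0]) cylinder(h = 742, r = 44);


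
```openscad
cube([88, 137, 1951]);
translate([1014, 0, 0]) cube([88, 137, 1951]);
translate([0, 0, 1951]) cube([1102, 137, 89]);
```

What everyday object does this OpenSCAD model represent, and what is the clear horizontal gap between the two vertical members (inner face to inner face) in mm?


A door frame. The clear opening width is 926 mm.

Two 1951 mm tall posts with a header on top — a door frame. The left jamb is 88 mm wide at x = 0; the right jamb starts at x = 1014. The clear opening is 1014 − 88 = 926 mm.


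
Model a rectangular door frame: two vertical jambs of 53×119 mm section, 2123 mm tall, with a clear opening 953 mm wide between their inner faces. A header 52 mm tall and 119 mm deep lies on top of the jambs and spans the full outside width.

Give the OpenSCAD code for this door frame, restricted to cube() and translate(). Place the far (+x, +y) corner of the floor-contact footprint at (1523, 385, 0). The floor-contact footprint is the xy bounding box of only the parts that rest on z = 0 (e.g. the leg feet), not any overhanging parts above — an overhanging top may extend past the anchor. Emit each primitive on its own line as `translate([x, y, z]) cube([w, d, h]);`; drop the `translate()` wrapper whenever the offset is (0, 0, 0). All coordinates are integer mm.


translate([464, 266, 0]) cube([53, 119, 2123]);
translate([1470, 266, 0]) cube([53, 119, 2123]);
translate([464, 266, 2123]) cube([1059, 119, 52]);
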